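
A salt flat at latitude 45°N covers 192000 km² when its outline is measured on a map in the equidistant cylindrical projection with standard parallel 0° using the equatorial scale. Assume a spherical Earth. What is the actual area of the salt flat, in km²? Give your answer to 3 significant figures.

136000 km²

For the equirectangular projection with φ₀ = 0 (plate carrée), h = 1 along meridians and k = sec φ along parallels.
Areal scale = h·k = 1 × sec φ; at 45°, h = 1.000, k = 1.414, so h·k = 1.414.
True area = apparent / (areal scale) = 192000 / 1.414 ≈ 136000 km².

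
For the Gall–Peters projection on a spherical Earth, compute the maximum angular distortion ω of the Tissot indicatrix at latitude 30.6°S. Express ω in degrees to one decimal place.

22.4°

The Gall–Peters projection is cylindrical equal-area with φ₀ = 45°. A cylindrical equal-area projection with standard parallel φ₀ has meridian scale h = cos φ / cos φ₀ and parallel scale k = cos φ₀ / cos φ (so areas are preserved, h·k = 1).
At 30.6°: h = 1.217, k = 0.8215; principal scales a = 1.217, b = 0.8215.
sin(ω/2) = (a − b)/(a + b) = 0.3958/2.039 = 0.1941, so ω = 2 arcsin(0.1941) ≈ 22.4°.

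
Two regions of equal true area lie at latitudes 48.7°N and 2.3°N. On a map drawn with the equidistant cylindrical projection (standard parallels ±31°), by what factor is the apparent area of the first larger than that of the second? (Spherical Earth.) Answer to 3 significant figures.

With standard parallel φ₀ = 31°, the equirectangular projection gives x = Rλ cos φ₀, y = Rφ, so h = 1 and k = cos 31° / cos φ.
Areal scale at 48.7°: h·k = 1.000 × 1.299 = 1.299.
Areal scale at 2.3°: h·k = 1.000 × 0.8579 = 0.8579.
Ratio = 1.299/0.8579 ≈ 1.51.

1.51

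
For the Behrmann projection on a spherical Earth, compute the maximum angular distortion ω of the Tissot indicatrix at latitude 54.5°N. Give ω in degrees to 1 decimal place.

The Behrmann projection is cylindrical equal-area with φ₀ = 30°. A cylindrical equal-area projection with standard parallel φ₀ has meridian scale h = cos φ / cos φ₀ and parallel scale k = cos φ₀ / cos φ (so areas are preserved, h·k = 1).
At 54.5°: h = 0.6705, k = 1.491; principal scales a = 1.491, b = 0.6705.
sin(ω/2) = (a − b)/(a + b) = 0.8208/2.162 = 0.3797, so ω = 2 arcsin(0.3797) ≈ 44.6°.

44.6°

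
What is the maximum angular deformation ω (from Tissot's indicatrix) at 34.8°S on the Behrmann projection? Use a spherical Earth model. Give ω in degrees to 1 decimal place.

6.1°

The Behrmann projection is cylindrical equal-area with φ₀ = 30°. For cylindrical equal-area with standard parallel φ₀, h = cos φ / cos φ₀ and k = cos φ₀ / cos φ, so h·k = 1.
At 34.8°: h = 0.9482, k = 1.055; principal scales a = 1.055, b = 0.9482.
sin(ω/2) = (a − b)/(a + b) = 0.1065/2.003 = 0.05316, so ω = 2 arcsin(0.05316) ≈ 6.1°.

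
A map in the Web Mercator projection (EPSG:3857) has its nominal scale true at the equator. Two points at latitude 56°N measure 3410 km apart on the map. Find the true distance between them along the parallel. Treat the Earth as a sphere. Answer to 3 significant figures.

Mercator is conformal, so the point scale is isotropic: h = k = sec φ = 1/cos φ.
Along the parallel at 56°, map distances are exaggerated by k = sec 56° = 1.788.
True distance = 3410 / 1.788 = 3410 × cos 56° ≈ 1910 km.

1910 km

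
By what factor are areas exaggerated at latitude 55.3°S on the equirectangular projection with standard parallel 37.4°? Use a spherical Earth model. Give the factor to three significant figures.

1.40

With standard parallel φ₀ = 37.4°, the equirectangular projection gives x = Rλ cos φ₀, y = Rφ, so h = 1 and k = cos 37.4° / cos φ.
Areal scale = h·k = 1 × cos φ₀ / cos φ; at 55.3°, h = 1.000, k = 1.395, so h·k = 1.395.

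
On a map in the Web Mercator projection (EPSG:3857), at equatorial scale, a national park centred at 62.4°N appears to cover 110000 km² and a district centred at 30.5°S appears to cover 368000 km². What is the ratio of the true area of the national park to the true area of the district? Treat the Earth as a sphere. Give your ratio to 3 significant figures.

Since Mercator area scale is 1/cos²φ, the true area equals the apparent area multiplied by cos²φ.
True area of national park: 110000 × cos²(62.4°) = 110000 × 0.2146 = 23610 km².
True area of district: 368000 × cos²(30.5°) = 368000 × 0.7424 = 273200 km².
Ratio = 23610 / 273200 ≈ 0.0864.

0.0864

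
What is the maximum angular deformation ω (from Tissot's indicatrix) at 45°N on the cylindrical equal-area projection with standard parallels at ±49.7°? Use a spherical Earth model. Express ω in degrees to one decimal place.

10.2°

A cylindrical equal-area projection with standard parallel φ₀ has meridian scale h = cos φ / cos φ₀ and parallel scale k = cos φ₀ / cos φ (so areas are preserved, h·k = 1).
At 45°: h = 1.093, k = 0.9147; principal scales a = 1.093, b = 0.9147.
sin(ω/2) = (a − b)/(a + b) = 0.1786/2.008 = 0.08892, so ω = 2 arcsin(0.08892) ≈ 10.2°.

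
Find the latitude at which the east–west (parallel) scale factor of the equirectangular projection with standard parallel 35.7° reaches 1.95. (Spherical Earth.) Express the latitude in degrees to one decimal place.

In the equirectangular projection with standard parallel φ₀ = 35.7° (x = Rλ cos φ₀, y = Rφ), meridians are true-scale (h = 1) and the parallel scale is k = cos φ₀ / cos φ.
k = cos φ₀ / cos φ = 1.95  ⇒  cos φ = cos 35.7° / 1.95 = 0.4165.
φ = arccos(0.4165) ≈ 65.4°.

65.4°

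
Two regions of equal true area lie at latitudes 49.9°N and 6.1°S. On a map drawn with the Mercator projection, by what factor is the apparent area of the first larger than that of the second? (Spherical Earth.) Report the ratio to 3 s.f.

2.38

Mercator areal scale is sec²φ.
At 49.9°: sec²(49.9°) = 1/0.6441² = 2.410.
At 6.1°: sec²(6.1°) = 1/0.9943² = 1.011.
Ratio = 2.410/1.011 = cos²(6.1°)/cos²(49.9°) ≈ 2.38.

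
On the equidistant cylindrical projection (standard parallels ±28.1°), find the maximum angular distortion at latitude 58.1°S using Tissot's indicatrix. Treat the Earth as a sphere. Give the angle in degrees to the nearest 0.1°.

29.0°

With standard parallel φ₀ = 28.1°, the equirectangular projection gives x = Rλ cos φ₀, y = Rφ, so h = 1 and k = cos 28.1° / cos φ.
At 58.1°: h = 1.000, k = 1.669; principal scales a = 1.669, b = 1.000.
sin(ω/2) = (a − b)/(a + b) = 0.6693/2.669 = 0.2507, so ω = 2 arcsin(0.2507) ≈ 29.0°.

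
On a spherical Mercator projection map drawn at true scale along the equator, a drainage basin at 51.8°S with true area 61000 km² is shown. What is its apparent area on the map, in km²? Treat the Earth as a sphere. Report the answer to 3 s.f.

160000 km²

The Mercator projection is conformal; its linear scale factor is the same in every direction and equals sec φ = 1/cos φ.
Areal scale = k² = sec²φ = 1/cos²(51.8°) = 1/0.6184² = 2.615.
Apparent area = 61000 × 2.615 ≈ 160000 km².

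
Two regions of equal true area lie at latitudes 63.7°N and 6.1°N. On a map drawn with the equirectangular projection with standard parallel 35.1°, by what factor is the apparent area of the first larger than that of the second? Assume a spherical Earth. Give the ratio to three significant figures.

In the equirectangular projection with standard parallel φ₀ = 35.1° (x = Rλ cos φ₀, y = Rφ), meridians are true-scale (h = 1) and the parallel scale is k = cos φ₀ / cos φ.
Areal scale at 63.7°: h·k = 1.000 × 1.847 = 1.847.
Areal scale at 6.1°: h·k = 1.000 × 0.8228 = 0.8228.
Ratio = 1.847/0.8228 ≈ 2.24.

2.24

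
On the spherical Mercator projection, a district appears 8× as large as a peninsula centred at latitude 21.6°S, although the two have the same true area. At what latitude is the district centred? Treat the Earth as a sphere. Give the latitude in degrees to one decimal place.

Mercator areal scale is sec²φ, so apparent-area ratio = sec²φ₁ / sec²φ₂ = cos²φ₂ / cos²φ₁.
cos²φ₂ / cos²φ₁ = 8  ⇒  cos φ₁ = cos 21.6° / √8 = 0.9298/2.828 = 0.3287.
φ₁ = arccos(0.3287) ≈ 70.8°.

70.8°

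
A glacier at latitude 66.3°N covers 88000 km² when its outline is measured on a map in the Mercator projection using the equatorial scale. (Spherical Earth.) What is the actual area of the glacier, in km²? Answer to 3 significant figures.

For Mercator, h = k = sec φ (a conformal cylindrical projection has a single point scale, 1/cos φ).
Areal scale = k² = sec²φ = 1/cos²(66.3°) = 1/0.4019² = 6.190.
True area = apparent / (areal scale) = 88000 / 6.190 ≈ 14200 km².

14200 km²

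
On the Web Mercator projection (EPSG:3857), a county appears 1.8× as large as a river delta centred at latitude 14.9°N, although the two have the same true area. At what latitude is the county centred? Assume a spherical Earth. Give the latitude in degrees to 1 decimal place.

For equal true areas on Mercator, apparent areas scale as sec²φ, so the ratio is cos²φ₂ / cos²φ₁.
cos²φ₂ / cos²φ₁ = 1.8  ⇒  cos φ₁ = cos 14.9° / √1.8 = 0.9664/1.342 = 0.7203.
φ₁ = arccos(0.7203) ≈ 43.9°.

43.9°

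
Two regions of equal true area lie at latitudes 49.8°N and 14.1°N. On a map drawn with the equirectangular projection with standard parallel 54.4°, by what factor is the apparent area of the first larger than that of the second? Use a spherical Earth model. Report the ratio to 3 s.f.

1.50

In the equirectangular projection with standard parallel φ₀ = 54.4° (x = Rλ cos φ₀, y = Rφ), meridians are true-scale (h = 1) and the parallel scale is k = cos φ₀ / cos φ.
Areal scale at 49.8°: h·k = 1.000 × 0.9019 = 0.9019.
Areal scale at 14.1°: h·k = 1.000 × 0.6002 = 0.6002.
Ratio = 0.9019/0.6002 ≈ 1.50.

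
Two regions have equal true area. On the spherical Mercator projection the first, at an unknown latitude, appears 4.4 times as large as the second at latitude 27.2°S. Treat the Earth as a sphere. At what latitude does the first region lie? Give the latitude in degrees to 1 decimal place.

64.9°

For equal true areas on Mercator, apparent areas scale as sec²φ, so the ratio is cos²φ₂ / cos²φ₁.
cos²φ₂ / cos²φ₁ = 4.4  ⇒  cos φ₁ = cos 27.2° / √4.4 = 0.8894/2.098 = 0.4240.
φ₁ = arccos(0.4240) ≈ 64.9°.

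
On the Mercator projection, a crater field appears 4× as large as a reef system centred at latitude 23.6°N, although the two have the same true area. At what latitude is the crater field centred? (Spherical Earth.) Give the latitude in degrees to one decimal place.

On Mercator, (apparent₁)/(apparent₂) = sec²φ₁ / sec²φ₂ when true areas are equal.
cos²φ₂ / cos²φ₁ = 4  ⇒  cos φ₁ = cos 23.6° / √4 = 0.9164/2.000 = 0.4582.
φ₁ = arccos(0.4582) ≈ 62.7°.

62.7°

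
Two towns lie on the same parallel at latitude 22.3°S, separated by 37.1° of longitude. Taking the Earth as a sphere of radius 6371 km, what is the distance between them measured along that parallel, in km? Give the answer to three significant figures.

3820 km

Arc length along a parallel = R cos φ · Δλ (with Δλ in radians).
= 6371 × cos 22.3° × (37.1° × π/180) = 6371 × 0.9252 × 0.6475 ≈ 3820 km.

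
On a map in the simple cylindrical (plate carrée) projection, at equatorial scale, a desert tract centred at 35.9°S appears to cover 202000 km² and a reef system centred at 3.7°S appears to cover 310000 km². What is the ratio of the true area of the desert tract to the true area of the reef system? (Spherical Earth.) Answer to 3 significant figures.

Plate carrée has h = 1 and k = sec φ, giving areal scale sec φ; true area = (apparent area) · cos φ.
True area of desert tract: 202000 × cos(35.9°) = 202000 × 0.8100 = 163600 km².
True area of reef system: 310000 × cos(3.7°) = 310000 × 0.9979 = 309400 km².
Ratio = 163600 / 309400 ≈ 0.529.

0.529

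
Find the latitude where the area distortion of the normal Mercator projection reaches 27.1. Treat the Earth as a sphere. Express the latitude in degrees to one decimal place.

Mercator areal scale is sec²φ.
sec²φ = 27.1  ⇒  cos²φ = 0.03690  ⇒  cos φ = 0.1921.
φ = arccos(0.1921) ≈ 78.9°.

78.9°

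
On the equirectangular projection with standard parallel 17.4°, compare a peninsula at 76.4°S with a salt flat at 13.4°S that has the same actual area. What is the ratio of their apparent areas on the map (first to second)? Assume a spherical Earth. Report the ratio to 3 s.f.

With standard parallel φ₀ = 17.4°, the equirectangular projection gives x = Rλ cos φ₀, y = Rφ, so h = 1 and k = cos 17.4° / cos φ.
Areal scale at 76.4°: h·k = 1.000 × 4.058 = 4.058.
Areal scale at 13.4°: h·k = 1.000 × 0.9809 = 0.9809.
Ratio = 4.058/0.9809 ≈ 4.14.

4.14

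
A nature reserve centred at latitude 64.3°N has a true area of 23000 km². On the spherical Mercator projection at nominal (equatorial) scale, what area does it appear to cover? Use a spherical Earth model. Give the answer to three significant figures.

122000 km²

Mercator is conformal, so the point scale is isotropic: h = k = sec φ = 1/cos φ.
Areal scale = k² = sec²φ = 1/cos²(64.3°) = 1/0.4337² = 5.317.
Apparent area = 23000 × 5.317 ≈ 122000 km².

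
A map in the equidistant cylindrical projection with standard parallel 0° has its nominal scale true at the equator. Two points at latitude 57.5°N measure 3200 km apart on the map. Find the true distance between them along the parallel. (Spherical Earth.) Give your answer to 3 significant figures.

For the equirectangular projection with φ₀ = 0 (plate carrée), h = 1 along meridians and k = sec φ along parallels.
Along the parallel at 57.5°, map distances are exaggerated by k = sec 57.5° = 1.861.
True distance = 3200 / 1.861 = 3200 × cos 57.5° ≈ 1720 km.

1720 km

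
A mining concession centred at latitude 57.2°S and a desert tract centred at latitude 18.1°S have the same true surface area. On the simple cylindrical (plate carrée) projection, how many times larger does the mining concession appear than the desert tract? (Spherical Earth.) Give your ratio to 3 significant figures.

1.75

For the equirectangular projection with φ₀ = 0 (plate carrée), h = 1 along meridians and k = sec φ along parallels.
Areal scale at 57.2°: h·k = 1.000 × 1.846 = 1.846.
Areal scale at 18.1°: h·k = 1.000 × 1.052 = 1.052.
Ratio = 1.846/1.052 ≈ 1.75.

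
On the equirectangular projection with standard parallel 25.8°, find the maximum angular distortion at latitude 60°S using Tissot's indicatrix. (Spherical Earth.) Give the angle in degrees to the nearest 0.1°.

In the equirectangular projection with standard parallel φ₀ = 25.8° (x = Rλ cos φ₀, y = Rφ), meridians are true-scale (h = 1) and the parallel scale is k = cos φ₀ / cos φ.
At 60°: h = 1.000, k = 1.801; principal scales a = 1.801, b = 1.000.
sin(ω/2) = (a − b)/(a + b) = 0.8006/2.801 = 0.2859, so ω = 2 arcsin(0.2859) ≈ 33.2°.

33.2°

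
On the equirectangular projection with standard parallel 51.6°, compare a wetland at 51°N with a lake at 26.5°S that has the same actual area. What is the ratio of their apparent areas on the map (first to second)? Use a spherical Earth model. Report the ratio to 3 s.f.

1.42

The equidistant cylindrical projection with φ₀ = 51.6° has h = 1 (meridians true) and k = cos φ₀ / cos φ along parallels.
Areal scale at 51°: h·k = 1.000 × 0.9870 = 0.9870.
Areal scale at 26.5°: h·k = 1.000 × 0.6941 = 0.6941.
Ratio = 0.9870/0.6941 ≈ 1.42.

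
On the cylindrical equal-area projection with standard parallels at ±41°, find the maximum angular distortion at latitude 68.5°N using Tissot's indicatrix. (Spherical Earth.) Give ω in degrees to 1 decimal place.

A cylindrical equal-area projection with standard parallel φ₀ has meridian scale h = cos φ / cos φ₀ and parallel scale k = cos φ₀ / cos φ (so areas are preserved, h·k = 1).
At 68.5°: h = 0.4856, k = 2.059; principal scales a = 2.059, b = 0.4856.
sin(ω/2) = (a − b)/(a + b) = 1.574/2.545 = 0.6184, so ω = 2 arcsin(0.6184) ≈ 76.4°.

76.4°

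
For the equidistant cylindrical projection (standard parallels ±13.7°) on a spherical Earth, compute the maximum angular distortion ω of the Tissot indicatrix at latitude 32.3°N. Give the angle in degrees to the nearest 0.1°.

8.0°

The equidistant cylindrical projection with φ₀ = 13.7° has h = 1 (meridians true) and k = cos φ₀ / cos φ along parallels.
At 32.3°: h = 1.000, k = 1.149; principal scales a = 1.149, b = 1.000.
sin(ω/2) = (a − b)/(a + b) = 0.1494/2.149 = 0.06951, so ω = 2 arcsin(0.06951) ≈ 8.0°.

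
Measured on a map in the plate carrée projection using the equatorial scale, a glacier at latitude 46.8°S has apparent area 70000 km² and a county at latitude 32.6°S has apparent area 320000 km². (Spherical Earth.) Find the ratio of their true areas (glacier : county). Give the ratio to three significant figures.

Plate carrée has h = 1 and k = sec φ, giving areal scale sec φ; true area = (apparent area) · cos φ.
True area of glacier: 70000 × cos(46.8°) = 70000 × 0.6845 = 47920 km².
True area of county: 320000 × cos(32.6°) = 320000 × 0.8425 = 269600 km².
Ratio = 47920 / 269600 ≈ 0.178.

0.178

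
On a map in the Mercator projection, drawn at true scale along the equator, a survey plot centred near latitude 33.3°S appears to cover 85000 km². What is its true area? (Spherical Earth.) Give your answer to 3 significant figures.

The Mercator projection is conformal; its linear scale factor is the same in every direction and equals sec φ = 1/cos φ.
Areal scale = k² = sec²φ = 1/cos²(33.3°) = 1/0.8358² = 1.431.
True area = apparent / (areal scale) = 85000 / 1.431 ≈ 59400 km².

59400 km²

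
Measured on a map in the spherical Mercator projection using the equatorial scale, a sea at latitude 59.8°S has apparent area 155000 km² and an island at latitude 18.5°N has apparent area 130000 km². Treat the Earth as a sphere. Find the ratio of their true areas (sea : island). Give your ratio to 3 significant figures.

0.335

On Mercator the areal scale is sec²φ, so true area = apparent × cos²φ.
True area of sea: 155000 × cos²(59.8°) = 155000 × 0.2530 = 39220 km².
True area of island: 130000 × cos²(18.5°) = 130000 × 0.8993 = 116900 km².
Ratio = 39220 / 116900 ≈ 0.335.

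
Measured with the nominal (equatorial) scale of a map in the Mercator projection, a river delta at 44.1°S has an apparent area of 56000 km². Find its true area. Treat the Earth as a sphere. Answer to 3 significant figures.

Mercator is conformal, so the point scale is isotropic: h = k = sec φ = 1/cos φ.
Areal scale = k² = sec²φ = 1/cos²(44.1°) = 1/0.7181² = 1.939.
True area = apparent / (areal scale) = 56000 / 1.939 ≈ 28900 km².

28900 km²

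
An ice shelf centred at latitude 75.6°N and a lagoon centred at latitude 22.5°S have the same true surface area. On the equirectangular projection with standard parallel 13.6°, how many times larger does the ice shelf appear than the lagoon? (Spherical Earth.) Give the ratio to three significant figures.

The equidistant cylindrical projection with φ₀ = 13.6° has h = 1 (meridians true) and k = cos φ₀ / cos φ along parallels.
Areal scale at 75.6°: h·k = 1.000 × 3.908 = 3.908.
Areal scale at 22.5°: h·k = 1.000 × 1.052 = 1.052.
Ratio = 3.908/1.052 ≈ 3.71.

3.71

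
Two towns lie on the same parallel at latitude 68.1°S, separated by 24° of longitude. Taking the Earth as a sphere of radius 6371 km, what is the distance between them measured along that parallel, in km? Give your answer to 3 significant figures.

995 km

Arc length along a parallel = R cos φ · Δλ (with Δλ in radians).
= 6371 × cos 68.1° × (24° × π/180) = 6371 × 0.3730 × 0.4189 ≈ 995 km.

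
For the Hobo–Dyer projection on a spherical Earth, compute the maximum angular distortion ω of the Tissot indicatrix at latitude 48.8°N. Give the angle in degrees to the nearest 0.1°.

21.2°

The Hobo–Dyer projection is cylindrical equal-area with φ₀ = 37.5°. For cylindrical equal-area with standard parallel φ₀, h = cos φ / cos φ₀ and k = cos φ₀ / cos φ, so h·k = 1.
At 48.8°: h = 0.8303, k = 1.204; principal scales a = 1.204, b = 0.8303.
sin(ω/2) = (a − b)/(a + b) = 0.3742/2.035 = 0.1839, so ω = 2 arcsin(0.1839) ≈ 21.2°.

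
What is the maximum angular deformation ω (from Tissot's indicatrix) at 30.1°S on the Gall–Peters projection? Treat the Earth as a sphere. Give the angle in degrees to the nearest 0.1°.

The Gall–Peters projection is cylindrical equal-area with φ₀ = 45°. Cylindrical equal-area (φ₀ = 45°): h = cos φ / cos 45° along meridians, k = cos 45° / cos φ along parallels; h·k = 1.
At 30.1°: h = 1.224, k = 0.8173; principal scales a = 1.224, b = 0.8173.
sin(ω/2) = (a − b)/(a + b) = 0.4062/2.041 = 0.1990, so ω = 2 arcsin(0.1990) ≈ 23.0°.

23.0°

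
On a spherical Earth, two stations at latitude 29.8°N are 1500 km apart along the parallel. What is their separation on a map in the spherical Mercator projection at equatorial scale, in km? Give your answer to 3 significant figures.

Mercator is conformal, so the point scale is isotropic: h = k = sec φ = 1/cos φ.
Along the parallel, k = sec 29.8° = 1/0.8678 = 1.152.
Map distance = 1500 × 1.152 ≈ 1730 km.

1730 km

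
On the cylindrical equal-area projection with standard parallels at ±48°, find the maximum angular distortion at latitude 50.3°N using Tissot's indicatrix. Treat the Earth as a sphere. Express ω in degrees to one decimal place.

5.3°

Cylindrical equal-area (φ₀ = 48°): h = cos φ / cos 48° along meridians, k = cos 48° / cos φ along parallels; h·k = 1.
At 50.3°: h = 0.9546, k = 1.048; principal scales a = 1.048, b = 0.9546.
sin(ω/2) = (a − b)/(a + b) = 0.09291/2.002 = 0.04640, so ω = 2 arcsin(0.04640) ≈ 5.3°.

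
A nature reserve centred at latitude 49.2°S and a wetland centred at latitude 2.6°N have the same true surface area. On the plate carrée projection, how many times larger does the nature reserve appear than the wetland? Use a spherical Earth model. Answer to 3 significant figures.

1.53

In the plate carrée (x = Rλ, y = Rφ), meridians are true-scale (h = 1) and parallels are stretched by k = sec φ.
Areal scale at 49.2°: h·k = 1.000 × 1.530 = 1.530.
Areal scale at 2.6°: h·k = 1.000 × 1.001 = 1.001.
Ratio = 1.530/1.001 ≈ 1.53.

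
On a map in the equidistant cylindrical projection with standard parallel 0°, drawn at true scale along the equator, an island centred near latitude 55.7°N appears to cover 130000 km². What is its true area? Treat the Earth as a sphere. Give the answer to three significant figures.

73300 km²

For the equirectangular projection with φ₀ = 0 (plate carrée), h = 1 along meridians and k = sec φ along parallels.
Areal scale = h·k = 1 × sec φ; at 55.7°, h = 1.000, k = 1.775, so h·k = 1.775.
True area = apparent / (areal scale) = 130000 / 1.775 ≈ 73300 km².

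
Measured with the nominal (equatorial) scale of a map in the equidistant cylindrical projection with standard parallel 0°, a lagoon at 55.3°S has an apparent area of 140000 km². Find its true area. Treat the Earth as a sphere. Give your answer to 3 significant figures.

Plate carrée maps x = Rλ, y = Rφ. The meridian scale is h = 1 and the parallel scale is k = 1/cos φ = sec φ.
Areal scale = h·k = 1 × sec φ; at 55.3°, h = 1.000, k = 1.757, so h·k = 1.757.
True area = apparent / (areal scale) = 140000 / 1.757 ≈ 79700 km².

79700 km²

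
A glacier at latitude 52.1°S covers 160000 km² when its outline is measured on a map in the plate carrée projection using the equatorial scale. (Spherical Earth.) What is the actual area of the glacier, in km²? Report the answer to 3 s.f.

In the plate carrée (x = Rλ, y = Rφ), meridians are true-scale (h = 1) and parallels are stretched by k = sec φ.
Areal scale = h·k = 1 × sec φ; at 52.1°, h = 1.000, k = 1.628, so h·k = 1.628.
True area = apparent / (areal scale) = 160000 / 1.628 ≈ 98300 km².

98300 km²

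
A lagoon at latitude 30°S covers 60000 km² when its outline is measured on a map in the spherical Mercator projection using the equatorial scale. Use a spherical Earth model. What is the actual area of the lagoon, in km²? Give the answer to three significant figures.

For Mercator, h = k = sec φ (a conformal cylindrical projection has a single point scale, 1/cos φ).
Areal scale = k² = sec²φ = 1/cos²(30°) = 1/0.8660² = 1.333.
True area = apparent / (areal scale) = 60000 / 1.333 ≈ 45000 km².

45000 km²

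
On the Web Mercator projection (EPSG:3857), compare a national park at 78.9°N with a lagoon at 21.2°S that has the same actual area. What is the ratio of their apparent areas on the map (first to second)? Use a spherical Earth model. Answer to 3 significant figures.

23.5

Mercator is conformal with k = sec φ, so areal scale = k² = sec²φ.
At 78.9°: sec²(78.9°) = 1/0.1925² = 26.98.
At 21.2°: sec²(21.2°) = 1/0.9323² = 1.150.
Ratio = 26.98/1.150 = cos²(21.2°)/cos²(78.9°) ≈ 23.5.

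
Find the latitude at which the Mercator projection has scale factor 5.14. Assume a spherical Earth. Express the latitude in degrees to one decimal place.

Mercator scale is k = sec φ = 1/cos φ.
1/cos φ = 5.14  ⇒  cos φ = 0.1946  ⇒  φ = arccos(0.1946) ≈ 78.8°.

78.8°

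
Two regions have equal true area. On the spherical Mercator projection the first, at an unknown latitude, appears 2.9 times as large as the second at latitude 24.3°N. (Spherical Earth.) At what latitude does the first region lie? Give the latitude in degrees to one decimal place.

57.6°

Mercator areal scale is sec²φ, so apparent-area ratio = sec²φ₁ / sec²φ₂ = cos²φ₂ / cos²φ₁.
cos²φ₂ / cos²φ₁ = 2.9  ⇒  cos φ₁ = cos 24.3° / √2.9 = 0.9114/1.703 = 0.5352.
φ₁ = arccos(0.5352) ≈ 57.6°.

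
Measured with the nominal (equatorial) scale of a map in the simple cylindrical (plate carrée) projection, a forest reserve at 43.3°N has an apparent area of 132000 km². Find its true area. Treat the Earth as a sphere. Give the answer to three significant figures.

Plate carrée maps x = Rλ, y = Rφ. The meridian scale is h = 1 and the parallel scale is k = 1/cos φ = sec φ.
Areal scale = h·k = 1 × sec φ; at 43.3°, h = 1.000, k = 1.374, so h·k = 1.374.
True area = apparent / (areal scale) = 132000 / 1.374 ≈ 96100 km².

96100 km²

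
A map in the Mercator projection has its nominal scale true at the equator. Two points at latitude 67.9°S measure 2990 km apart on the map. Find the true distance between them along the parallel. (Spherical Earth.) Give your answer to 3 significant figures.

For Mercator, h = k = sec φ (a conformal cylindrical projection has a single point scale, 1/cos φ).
Along the parallel at 67.9°, map distances are exaggerated by k = sec 67.9° = 2.658.
True distance = 2990 / 2.658 = 2990 × cos 67.9° ≈ 1120 km.

1120 km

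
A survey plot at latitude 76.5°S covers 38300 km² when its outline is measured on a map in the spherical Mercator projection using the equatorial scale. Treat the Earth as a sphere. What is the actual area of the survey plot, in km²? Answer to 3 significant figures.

For Mercator, h = k = sec φ (a conformal cylindrical projection has a single point scale, 1/cos φ).
Areal scale = k² = sec²φ = 1/cos²(76.5°) = 1/0.2334² = 18.35.
True area = apparent / (areal scale) = 38300 / 18.35 ≈ 2090 km².

2090 km²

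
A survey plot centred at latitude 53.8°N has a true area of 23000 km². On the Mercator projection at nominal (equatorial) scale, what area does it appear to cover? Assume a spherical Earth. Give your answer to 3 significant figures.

For Mercator, h = k = sec φ (a conformal cylindrical projection has a single point scale, 1/cos φ).
Areal scale = k² = sec²φ = 1/cos²(53.8°) = 1/0.5906² = 2.867.
Apparent area = 23000 × 2.867 ≈ 65900 km².

65900 km²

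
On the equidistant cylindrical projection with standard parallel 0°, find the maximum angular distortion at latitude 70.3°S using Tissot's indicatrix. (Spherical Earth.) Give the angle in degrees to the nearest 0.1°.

In the plate carrée (x = Rλ, y = Rφ), meridians are true-scale (h = 1) and parallels are stretched by k = sec φ.
At 70.3°: h = 1.000, k = 2.967; principal scales a = 2.967, b = 1.000.
sin(ω/2) = (a − b)/(a + b) = 1.967/3.967 = 0.4958, so ω = 2 arcsin(0.4958) ≈ 59.4°.

59.4°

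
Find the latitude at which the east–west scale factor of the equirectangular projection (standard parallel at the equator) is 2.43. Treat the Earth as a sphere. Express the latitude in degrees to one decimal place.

65.7°

Plate carrée: h = 1, k = sec φ along parallels.
sec φ = 2.43  ⇒  cos φ = 0.4115  ⇒  φ ≈ 65.7°.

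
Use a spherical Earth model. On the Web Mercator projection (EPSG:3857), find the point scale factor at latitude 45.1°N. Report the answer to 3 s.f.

1.42

The Mercator projection is conformal; its linear scale factor is the same in every direction and equals sec φ = 1/cos φ.
k = 1/cos 45.1° = 1/0.7059 = 1.417.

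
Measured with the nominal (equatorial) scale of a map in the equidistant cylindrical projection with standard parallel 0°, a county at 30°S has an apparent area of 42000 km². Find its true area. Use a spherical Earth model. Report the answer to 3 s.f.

For the equirectangular projection with φ₀ = 0 (plate carrée), h = 1 along meridians and k = sec φ along parallels.
Areal scale = h·k = 1 × sec φ; at 30°, h = 1.000, k = 1.155, so h·k = 1.155.
True area = apparent / (areal scale) = 42000 / 1.155 ≈ 36400 km².

36400 km²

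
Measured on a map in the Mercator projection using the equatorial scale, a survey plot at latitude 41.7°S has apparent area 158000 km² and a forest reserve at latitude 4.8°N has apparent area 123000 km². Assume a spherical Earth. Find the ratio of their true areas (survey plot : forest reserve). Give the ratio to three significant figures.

Since Mercator area scale is 1/cos²φ, the true area equals the apparent area multiplied by cos²φ.
True area of survey plot: 158000 × cos²(41.7°) = 158000 × 0.5575 = 88080 km².
True area of forest reserve: 123000 × cos²(4.8°) = 123000 × 0.9930 = 122100 km².
Ratio = 88080 / 122100 ≈ 0.721.

0.721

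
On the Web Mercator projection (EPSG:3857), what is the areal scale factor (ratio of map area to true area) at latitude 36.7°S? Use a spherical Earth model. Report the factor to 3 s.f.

1.56

The Mercator projection is conformal; its linear scale factor is the same in every direction and equals sec φ = 1/cos φ.
Areal scale = k² = sec²φ = 1/cos²(36.7°) = 1/0.8018² = 1.556.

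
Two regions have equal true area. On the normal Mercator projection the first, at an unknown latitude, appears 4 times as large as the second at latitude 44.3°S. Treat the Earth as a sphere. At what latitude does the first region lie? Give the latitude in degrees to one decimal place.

On Mercator, (apparent₁)/(apparent₂) = sec²φ₁ / sec²φ₂ when true areas are equal.
cos²φ₂ / cos²φ₁ = 4  ⇒  cos φ₁ = cos 44.3° / √4 = 0.7157/2.000 = 0.3578.
φ₁ = arccos(0.3578) ≈ 69.0°.

69.0°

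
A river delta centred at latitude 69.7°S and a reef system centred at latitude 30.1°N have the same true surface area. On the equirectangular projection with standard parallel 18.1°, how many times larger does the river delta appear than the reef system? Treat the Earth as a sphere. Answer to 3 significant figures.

With standard parallel φ₀ = 18.1°, the equirectangular projection gives x = Rλ cos φ₀, y = Rφ, so h = 1 and k = cos 18.1° / cos φ.
Areal scale at 69.7°: h·k = 1.000 × 2.740 = 2.740.
Areal scale at 30.1°: h·k = 1.000 × 1.099 = 1.099.
Ratio = 2.740/1.099 ≈ 2.49.

2.49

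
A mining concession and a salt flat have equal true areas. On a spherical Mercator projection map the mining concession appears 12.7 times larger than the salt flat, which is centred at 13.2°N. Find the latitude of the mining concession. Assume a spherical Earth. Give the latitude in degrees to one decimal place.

For equal true areas on Mercator, apparent areas scale as sec²φ, so the ratio is cos²φ₂ / cos²φ₁.
cos²φ₂ / cos²φ₁ = 12.7  ⇒  cos φ₁ = cos 13.2° / √12.7 = 0.9736/3.564 = 0.2732.
φ₁ = arccos(0.2732) ≈ 74.1°.

74.1°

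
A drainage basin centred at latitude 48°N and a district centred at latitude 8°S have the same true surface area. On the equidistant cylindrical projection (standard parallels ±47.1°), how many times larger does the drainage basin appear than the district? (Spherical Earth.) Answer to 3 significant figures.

1.48

In the equirectangular projection with standard parallel φ₀ = 47.1° (x = Rλ cos φ₀, y = Rφ), meridians are true-scale (h = 1) and the parallel scale is k = cos φ₀ / cos φ.
Areal scale at 48°: h·k = 1.000 × 1.017 = 1.017.
Areal scale at 8°: h·k = 1.000 × 0.6874 = 0.6874.
Ratio = 1.017/0.6874 ≈ 1.48.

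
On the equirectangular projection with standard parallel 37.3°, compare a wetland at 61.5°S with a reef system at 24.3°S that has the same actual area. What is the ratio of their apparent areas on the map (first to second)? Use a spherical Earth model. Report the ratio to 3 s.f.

1.91

In the equirectangular projection with standard parallel φ₀ = 37.3° (x = Rλ cos φ₀, y = Rφ), meridians are true-scale (h = 1) and the parallel scale is k = cos φ₀ / cos φ.
Areal scale at 61.5°: h·k = 1.000 × 1.667 = 1.667.
Areal scale at 24.3°: h·k = 1.000 × 0.8728 = 0.8728.
Ratio = 1.667/0.8728 ≈ 1.91.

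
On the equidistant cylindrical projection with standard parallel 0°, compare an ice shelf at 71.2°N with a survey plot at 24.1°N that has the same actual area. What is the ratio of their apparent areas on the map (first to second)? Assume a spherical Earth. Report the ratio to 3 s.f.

2.83

For the equirectangular projection with φ₀ = 0 (plate carrée), h = 1 along meridians and k = sec φ along parallels.
Areal scale at 71.2°: h·k = 1.000 × 3.103 = 3.103.
Areal scale at 24.1°: h·k = 1.000 × 1.095 = 1.095.
Ratio = 3.103/1.095 ≈ 2.83.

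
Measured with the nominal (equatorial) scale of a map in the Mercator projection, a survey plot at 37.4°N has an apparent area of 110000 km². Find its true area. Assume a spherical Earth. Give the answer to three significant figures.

69400 km²

For Mercator, h = k = sec φ (a conformal cylindrical projection has a single point scale, 1/cos φ).
Areal scale = k² = sec²φ = 1/cos²(37.4°) = 1/0.7944² = 1.585.
True area = apparent / (areal scale) = 110000 / 1.585 ≈ 69400 km².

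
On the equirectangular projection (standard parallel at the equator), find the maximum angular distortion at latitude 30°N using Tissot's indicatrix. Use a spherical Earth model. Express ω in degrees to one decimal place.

8.2°

In the plate carrée (x = Rλ, y = Rφ), meridians are true-scale (h = 1) and parallels are stretched by k = sec φ.
At 30°: h = 1.000, k = 1.155; principal scales a = 1.155, b = 1.000.
sin(ω/2) = (a − b)/(a + b) = 0.1547/2.155 = 0.07180, so ω = 2 arcsin(0.07180) ≈ 8.2°.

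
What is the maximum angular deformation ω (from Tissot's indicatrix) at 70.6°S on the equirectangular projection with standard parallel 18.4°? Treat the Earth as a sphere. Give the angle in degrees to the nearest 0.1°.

57.6°

With standard parallel φ₀ = 18.4°, the equirectangular projection gives x = Rλ cos φ₀, y = Rφ, so h = 1 and k = cos 18.4° / cos φ.
At 70.6°: h = 1.000, k = 2.857; principal scales a = 2.857, b = 1.000.
sin(ω/2) = (a − b)/(a + b) = 1.857/3.857 = 0.4814, so ω = 2 arcsin(0.4814) ≈ 57.6°.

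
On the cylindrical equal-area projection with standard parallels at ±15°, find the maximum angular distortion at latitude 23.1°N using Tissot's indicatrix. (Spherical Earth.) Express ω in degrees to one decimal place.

For cylindrical equal-area with standard parallel φ₀, h = cos φ / cos φ₀ and k = cos φ₀ / cos φ, so h·k = 1.
At 23.1°: h = 0.9523, k = 1.050; principal scales a = 1.050, b = 0.9523.
sin(ω/2) = (a − b)/(a + b) = 0.09785/2.002 = 0.04887, so ω = 2 arcsin(0.04887) ≈ 5.6°.

5.6°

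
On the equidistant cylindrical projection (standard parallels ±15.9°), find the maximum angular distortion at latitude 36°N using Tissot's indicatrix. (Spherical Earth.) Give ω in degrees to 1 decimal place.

The equidistant cylindrical projection with φ₀ = 15.9° has h = 1 (meridians true) and k = cos φ₀ / cos φ along parallels.
At 36°: h = 1.000, k = 1.189; principal scales a = 1.189, b = 1.000.
sin(ω/2) = (a − b)/(a + b) = 0.1888/2.189 = 0.08625, so ω = 2 arcsin(0.08625) ≈ 9.9°.

9.9°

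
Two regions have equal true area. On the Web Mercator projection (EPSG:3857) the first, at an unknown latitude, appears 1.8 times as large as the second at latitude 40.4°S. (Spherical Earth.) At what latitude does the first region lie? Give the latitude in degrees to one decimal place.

Mercator areal scale is sec²φ, so apparent-area ratio = sec²φ₁ / sec²φ₂ = cos²φ₂ / cos²φ₁.
cos²φ₂ / cos²φ₁ = 1.8  ⇒  cos φ₁ = cos 40.4° / √1.8 = 0.7615/1.342 = 0.5676.
φ₁ = arccos(0.5676) ≈ 55.4°.

55.4°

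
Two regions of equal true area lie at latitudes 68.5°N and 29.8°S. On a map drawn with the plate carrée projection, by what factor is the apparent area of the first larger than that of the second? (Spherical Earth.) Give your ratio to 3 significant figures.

2.37

Plate carrée maps x = Rλ, y = Rφ. The meridian scale is h = 1 and the parallel scale is k = 1/cos φ = sec φ.
Areal scale at 68.5°: h·k = 1.000 × 2.729 = 2.729.
Areal scale at 29.8°: h·k = 1.000 × 1.152 = 1.152.
Ratio = 2.729/1.152 ≈ 2.37.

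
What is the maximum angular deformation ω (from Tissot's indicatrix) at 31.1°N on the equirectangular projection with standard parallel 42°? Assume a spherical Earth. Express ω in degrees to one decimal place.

8.1°

In the equirectangular projection with standard parallel φ₀ = 42° (x = Rλ cos φ₀, y = Rφ), meridians are true-scale (h = 1) and the parallel scale is k = cos φ₀ / cos φ.
At 31.1°: h = 1.000, k = 0.8679; principal scales a = 1.000, b = 0.8679.
sin(ω/2) = (a − b)/(a + b) = 0.1321/1.868 = 0.07073, so ω = 2 arcsin(0.07073) ≈ 8.1°.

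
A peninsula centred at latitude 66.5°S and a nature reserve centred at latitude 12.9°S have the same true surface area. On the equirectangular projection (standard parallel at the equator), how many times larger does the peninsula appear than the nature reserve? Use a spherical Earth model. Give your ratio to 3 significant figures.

2.44

Plate carrée maps x = Rλ, y = Rφ. The meridian scale is h = 1 and the parallel scale is k = 1/cos φ = sec φ.
Areal scale at 66.5°: h·k = 1.000 × 2.508 = 2.508.
Areal scale at 12.9°: h·k = 1.000 × 1.026 = 1.026.
Ratio = 2.508/1.026 ≈ 2.44.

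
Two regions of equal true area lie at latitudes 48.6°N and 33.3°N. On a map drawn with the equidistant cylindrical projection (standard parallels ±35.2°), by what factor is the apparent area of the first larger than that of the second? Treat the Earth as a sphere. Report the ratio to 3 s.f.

With standard parallel φ₀ = 35.2°, the equirectangular projection gives x = Rλ cos φ₀, y = Rφ, so h = 1 and k = cos 35.2° / cos φ.
Areal scale at 48.6°: h·k = 1.000 × 1.236 = 1.236.
Areal scale at 33.3°: h·k = 1.000 × 0.9777 = 0.9777.
Ratio = 1.236/0.9777 ≈ 1.26.

1.26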